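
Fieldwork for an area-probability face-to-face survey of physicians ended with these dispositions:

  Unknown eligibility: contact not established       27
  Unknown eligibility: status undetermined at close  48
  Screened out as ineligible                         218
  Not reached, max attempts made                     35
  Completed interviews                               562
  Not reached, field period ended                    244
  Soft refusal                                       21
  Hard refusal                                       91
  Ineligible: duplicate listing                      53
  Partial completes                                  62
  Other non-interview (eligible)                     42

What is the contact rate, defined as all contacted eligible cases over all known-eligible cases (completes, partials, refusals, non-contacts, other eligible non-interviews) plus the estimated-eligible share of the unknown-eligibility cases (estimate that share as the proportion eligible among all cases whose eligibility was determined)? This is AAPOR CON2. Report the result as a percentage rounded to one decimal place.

Refusals = 91 + 21 = 112
No answer / not reached = 244 + 35 = 279
Unknown eligibility = 27 + 48 = 75
Out of scope = 218 + 53 = 271
Numerator = 562 + 62 + 112 + 42 = 778
Eligible (known) = 562 + 62 + 112 + 279 + 42 = 1057
e = 1057 / (1057 + 271) = 1057 / 1328 = 0.7959
Estimated eligible among unknowns = 0.7959 × 75 = 59.69
Base = 1057 + 59.69 = 1116.69
CON2 = 778 / 1116.69 = 0.6967

69.7%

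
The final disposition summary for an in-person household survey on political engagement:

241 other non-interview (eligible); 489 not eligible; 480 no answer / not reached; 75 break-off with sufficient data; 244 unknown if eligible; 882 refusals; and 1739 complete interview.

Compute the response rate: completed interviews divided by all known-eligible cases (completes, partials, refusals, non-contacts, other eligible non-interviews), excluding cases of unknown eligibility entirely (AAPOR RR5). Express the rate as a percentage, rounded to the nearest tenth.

Numerator → 1739
Denom → 1739 + 75 + 882 + 480 + 241 = 3417
RR5 = 1739 / 3417 = 0.5089

50.9%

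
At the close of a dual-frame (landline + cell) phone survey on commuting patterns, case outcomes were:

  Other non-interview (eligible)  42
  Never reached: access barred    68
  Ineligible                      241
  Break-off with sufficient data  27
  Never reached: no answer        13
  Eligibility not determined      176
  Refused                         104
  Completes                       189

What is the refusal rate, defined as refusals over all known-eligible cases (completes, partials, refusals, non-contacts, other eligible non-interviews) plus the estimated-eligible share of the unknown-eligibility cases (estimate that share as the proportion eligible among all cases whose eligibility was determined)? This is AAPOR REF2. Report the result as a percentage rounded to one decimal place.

No answer / not reached = 13 + 68 = 81
Num: 104
Eligible (known): 189 + 27 + 104 + 81 + 42 = 443
e = 443 / (443 + 241) = 443 / 684 = 0.6477
e × U: 0.6477 × 176 = 114.00
Denominator: 443 + 114.00 = 557.00
REF2 = 104 / 557.00 = 0.1867

18.7%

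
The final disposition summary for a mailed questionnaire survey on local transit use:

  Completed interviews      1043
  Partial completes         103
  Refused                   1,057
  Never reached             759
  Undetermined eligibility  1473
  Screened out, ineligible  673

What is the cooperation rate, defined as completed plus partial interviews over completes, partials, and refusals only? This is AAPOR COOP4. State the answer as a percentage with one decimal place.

Top: 1043 + 103 = 1146
Denominator: 1043 + 103 + 1057 = 2203
COOP4 = 1146 / 2203 = 0.5202

52.0%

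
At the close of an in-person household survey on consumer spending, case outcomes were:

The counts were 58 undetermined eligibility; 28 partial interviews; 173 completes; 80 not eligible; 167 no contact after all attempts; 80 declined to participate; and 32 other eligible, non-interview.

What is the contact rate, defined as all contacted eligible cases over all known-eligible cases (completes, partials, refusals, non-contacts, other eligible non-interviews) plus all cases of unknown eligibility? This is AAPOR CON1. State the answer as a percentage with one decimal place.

58.2%

Num → 173 + 28 + 80 + 32 = 313
Denominator → 173 + 28 + 80 + 167 + 32 + 58 = 538
CON1 = 313 / 538 = 0.5818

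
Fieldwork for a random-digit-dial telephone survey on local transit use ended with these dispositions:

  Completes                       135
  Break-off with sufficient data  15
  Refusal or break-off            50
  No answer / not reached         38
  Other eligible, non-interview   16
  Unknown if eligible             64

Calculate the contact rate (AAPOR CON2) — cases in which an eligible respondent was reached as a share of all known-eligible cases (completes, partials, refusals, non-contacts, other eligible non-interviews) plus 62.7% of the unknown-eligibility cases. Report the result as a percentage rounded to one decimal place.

73.4%

Numerator = 135 + 15 + 50 + 16 = 216
Eligible (known) = 135 + 15 + 50 + 38 + 16 = 254
Estimated eligible among unknowns = 0.6270 × 64 = 40.13
Base = 254 + 40.13 = 294.13
CON2 = 216 / 294.13 = 0.7344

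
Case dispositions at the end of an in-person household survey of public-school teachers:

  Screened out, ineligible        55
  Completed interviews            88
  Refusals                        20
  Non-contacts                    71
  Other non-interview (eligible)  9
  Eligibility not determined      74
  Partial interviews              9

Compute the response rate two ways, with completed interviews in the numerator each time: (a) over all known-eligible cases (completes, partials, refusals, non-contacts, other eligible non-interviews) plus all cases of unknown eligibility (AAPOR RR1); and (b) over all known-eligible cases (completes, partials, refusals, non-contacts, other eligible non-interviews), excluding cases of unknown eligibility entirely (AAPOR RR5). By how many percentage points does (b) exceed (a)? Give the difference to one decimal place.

12.2

Num: 88
Denom: 88 + 9 + 20 + 71 + 9 + 74 = 271
RR1 = 88 / 271 = 0.3247
Denom: 88 + 9 + 20 + 71 + 9 = 197
RR5 = 88 / 197 = 0.4467
Difference = 44.67 − 32.47 = 12.20 percentage points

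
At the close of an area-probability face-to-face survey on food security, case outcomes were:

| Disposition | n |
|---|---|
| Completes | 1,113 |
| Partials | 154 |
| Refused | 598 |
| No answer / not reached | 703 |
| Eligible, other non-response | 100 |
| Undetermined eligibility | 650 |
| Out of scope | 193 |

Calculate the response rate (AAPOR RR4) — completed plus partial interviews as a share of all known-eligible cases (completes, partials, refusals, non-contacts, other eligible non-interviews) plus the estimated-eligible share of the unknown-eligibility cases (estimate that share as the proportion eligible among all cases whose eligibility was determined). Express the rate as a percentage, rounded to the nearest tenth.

38.7%

Numerator = 1113 + 154 = 1267
Determined eligible = 1113 + 154 + 598 + 703 + 100 = 2668
e = 2668 / (2668 + 193) = 2668 / 2861 = 0.9325
e × U = 0.9325 × 650 = 606.12
Denom = 2668 + 606.12 = 3274.12
RR4 = 1267 / 3274.12 = 0.3870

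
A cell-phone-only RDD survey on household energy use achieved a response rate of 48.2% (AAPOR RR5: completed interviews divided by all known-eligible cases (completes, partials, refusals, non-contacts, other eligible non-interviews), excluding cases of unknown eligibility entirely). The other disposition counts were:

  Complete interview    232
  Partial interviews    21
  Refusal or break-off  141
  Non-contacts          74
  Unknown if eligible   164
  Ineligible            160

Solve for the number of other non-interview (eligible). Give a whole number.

13

RR5 = 232 / D = 0.482
D = 232 / 0.482 = 481.3
Rest of base = 468
other non-interview (eligible) = 481.3 − 468 ≈ 13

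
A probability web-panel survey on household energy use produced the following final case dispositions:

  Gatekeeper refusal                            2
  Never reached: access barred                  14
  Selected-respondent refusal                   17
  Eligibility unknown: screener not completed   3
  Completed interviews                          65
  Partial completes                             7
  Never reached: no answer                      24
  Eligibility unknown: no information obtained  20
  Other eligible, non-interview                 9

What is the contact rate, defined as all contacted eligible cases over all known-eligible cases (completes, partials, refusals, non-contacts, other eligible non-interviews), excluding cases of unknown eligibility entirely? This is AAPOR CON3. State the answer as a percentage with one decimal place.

72.5%

Declined to participate = 2 + 17 = 19
Never reached = 24 + 14 = 38
Eligibility not determined = 3 + 20 = 23
Top → 65 + 7 + 19 + 9 = 100
Denominator → 65 + 7 + 19 + 38 + 9 = 138
CON3 = 100 / 138 = 0.7246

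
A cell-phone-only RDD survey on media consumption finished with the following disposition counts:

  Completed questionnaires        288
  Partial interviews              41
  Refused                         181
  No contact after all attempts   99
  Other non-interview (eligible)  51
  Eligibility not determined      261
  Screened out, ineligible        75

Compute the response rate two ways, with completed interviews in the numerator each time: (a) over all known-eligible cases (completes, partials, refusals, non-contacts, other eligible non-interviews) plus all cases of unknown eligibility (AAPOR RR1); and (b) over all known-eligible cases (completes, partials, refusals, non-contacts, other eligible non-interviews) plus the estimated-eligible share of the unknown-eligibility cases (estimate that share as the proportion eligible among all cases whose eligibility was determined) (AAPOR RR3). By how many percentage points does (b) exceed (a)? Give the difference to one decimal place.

Numerator: 288
Denom: 288 + 41 + 181 + 99 + 51 + 261 = 921
RR1 = 288 / 921 = 0.3127
Eligible (known): 288 + 41 + 181 + 99 + 51 = 660
e = 660 / (660 + 75) = 660 / 735 = 0.8980
Estimated eligible among unknowns: 0.8980 × 261 = 234.38
Denom: 660 + 234.38 = 894.38
RR3 = 288 / 894.38 = 0.3220
Difference = 32.20 − 31.27 = 0.93 percentage points

0.9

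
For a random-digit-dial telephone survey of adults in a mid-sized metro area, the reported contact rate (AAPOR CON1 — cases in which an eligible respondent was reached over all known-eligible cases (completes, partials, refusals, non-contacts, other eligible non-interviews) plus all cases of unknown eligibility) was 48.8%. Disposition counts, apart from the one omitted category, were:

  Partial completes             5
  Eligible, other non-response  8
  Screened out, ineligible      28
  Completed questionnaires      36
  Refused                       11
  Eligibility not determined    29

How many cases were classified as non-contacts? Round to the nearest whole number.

34

Numerator: 36 + 5 + 11 + 8 = 60
CON1 = 60 / D = 0.488
D = 60 / 0.488 = 123.0
Remaining denominator categories sum to 89
non-contacts = 123.0 − 89 ≈ 34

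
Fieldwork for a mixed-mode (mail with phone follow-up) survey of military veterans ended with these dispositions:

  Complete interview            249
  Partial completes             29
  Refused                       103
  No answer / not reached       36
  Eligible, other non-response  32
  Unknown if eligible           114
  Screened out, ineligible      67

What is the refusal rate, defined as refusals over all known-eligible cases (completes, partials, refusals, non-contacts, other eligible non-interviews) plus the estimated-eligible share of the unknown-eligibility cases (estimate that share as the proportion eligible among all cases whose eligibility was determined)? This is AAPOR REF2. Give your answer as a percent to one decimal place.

18.8%

Num = 103
Known eligible = 249 + 29 + 103 + 36 + 32 = 449
e = 449 / (449 + 67) = 449 / 516 = 0.8702
Estimated eligible among unknowns = 0.8702 × 114 = 99.20
Base = 449 + 99.20 = 548.20
REF2 = 103 / 548.20 = 0.1879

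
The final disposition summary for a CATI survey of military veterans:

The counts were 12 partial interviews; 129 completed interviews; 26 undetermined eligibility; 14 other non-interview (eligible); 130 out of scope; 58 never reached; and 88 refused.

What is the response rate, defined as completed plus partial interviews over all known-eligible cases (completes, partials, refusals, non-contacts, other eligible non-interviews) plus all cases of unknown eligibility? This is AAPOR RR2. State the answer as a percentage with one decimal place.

Numerator = 129 + 12 = 141
Denominator = 129 + 12 + 88 + 58 + 14 + 26 = 327
RR2 = 141 / 327 = 0.4312

43.1%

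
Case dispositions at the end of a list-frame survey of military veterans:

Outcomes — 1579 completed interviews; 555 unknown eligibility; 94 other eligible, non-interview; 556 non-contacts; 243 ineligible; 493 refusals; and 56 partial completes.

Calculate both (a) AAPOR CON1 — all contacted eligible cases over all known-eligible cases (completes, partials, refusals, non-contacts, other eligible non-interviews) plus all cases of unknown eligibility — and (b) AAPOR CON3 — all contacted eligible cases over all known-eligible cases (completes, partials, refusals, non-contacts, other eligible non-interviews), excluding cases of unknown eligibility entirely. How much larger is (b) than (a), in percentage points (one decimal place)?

13.3

Top → 1579 + 56 + 493 + 94 = 2222
Base → 1579 + 56 + 493 + 556 + 94 + 555 = 3333
CON1 = 2222 / 3333 = 0.6667
Base → 1579 + 56 + 493 + 556 + 94 = 2778
CON3 = 2222 / 2778 = 0.7999
Difference = 79.99 − 66.67 = 13.32 percentage points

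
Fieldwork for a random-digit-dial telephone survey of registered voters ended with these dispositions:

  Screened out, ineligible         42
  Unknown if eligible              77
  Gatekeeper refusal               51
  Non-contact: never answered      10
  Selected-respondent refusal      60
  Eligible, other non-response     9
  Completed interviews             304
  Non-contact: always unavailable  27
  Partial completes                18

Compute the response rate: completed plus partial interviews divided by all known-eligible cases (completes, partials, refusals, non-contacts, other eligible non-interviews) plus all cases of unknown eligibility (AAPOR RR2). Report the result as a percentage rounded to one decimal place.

Refused = 51 + 60 = 111
No answer / not reached = 10 + 27 = 37
Num: 304 + 18 = 322
Base: 304 + 18 + 111 + 37 + 9 + 77 = 556
RR2 = 322 / 556 = 0.5791

57.9%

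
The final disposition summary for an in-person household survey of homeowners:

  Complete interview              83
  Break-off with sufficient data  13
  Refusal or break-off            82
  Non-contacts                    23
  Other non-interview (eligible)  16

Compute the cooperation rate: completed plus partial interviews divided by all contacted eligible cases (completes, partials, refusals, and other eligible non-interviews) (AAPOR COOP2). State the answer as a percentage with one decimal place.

49.5%

Numerator = 83 + 13 = 96
Base = 83 + 13 + 82 + 16 = 194
COOP2 = 96 / 194 = 0.4948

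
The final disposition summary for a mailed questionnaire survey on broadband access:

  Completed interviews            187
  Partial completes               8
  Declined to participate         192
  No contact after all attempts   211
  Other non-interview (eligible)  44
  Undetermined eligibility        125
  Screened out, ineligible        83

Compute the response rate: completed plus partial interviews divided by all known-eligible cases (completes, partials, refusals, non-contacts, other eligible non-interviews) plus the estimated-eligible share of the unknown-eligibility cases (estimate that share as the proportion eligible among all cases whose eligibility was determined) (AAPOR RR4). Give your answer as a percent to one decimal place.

25.9%

Top: 187 + 8 = 195
Known eligible: 187 + 8 + 192 + 211 + 44 = 642
e = 642 / (642 + 83) = 642 / 725 = 0.8855
Estimated eligible among unknowns: 0.8855 × 125 = 110.69
Denom: 642 + 110.69 = 752.69
RR4 = 195 / 752.69 = 0.2591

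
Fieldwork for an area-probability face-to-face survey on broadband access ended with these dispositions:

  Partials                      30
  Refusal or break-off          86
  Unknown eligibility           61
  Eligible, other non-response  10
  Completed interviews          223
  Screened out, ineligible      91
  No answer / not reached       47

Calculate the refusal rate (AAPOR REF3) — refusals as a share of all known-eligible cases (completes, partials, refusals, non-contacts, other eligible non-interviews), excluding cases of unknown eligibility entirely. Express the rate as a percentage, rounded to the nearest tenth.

Numerator → 86
Base → 223 + 30 + 86 + 47 + 10 = 396
REF3 = 86 / 396 = 0.2172

21.7%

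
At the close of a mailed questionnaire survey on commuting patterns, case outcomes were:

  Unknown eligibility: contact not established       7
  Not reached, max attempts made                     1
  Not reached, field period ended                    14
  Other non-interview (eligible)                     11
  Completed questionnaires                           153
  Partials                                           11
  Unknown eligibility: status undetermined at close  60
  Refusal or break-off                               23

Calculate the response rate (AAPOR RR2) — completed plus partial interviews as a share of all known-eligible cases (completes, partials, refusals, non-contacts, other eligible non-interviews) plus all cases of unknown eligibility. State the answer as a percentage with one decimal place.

58.6%

Non-contacts = 14 + 1 = 15
Undetermined eligibility = 7 + 60 = 67
Top → 153 + 11 = 164
Base → 153 + 11 + 23 + 15 + 11 + 67 = 280
RR2 = 164 / 280 = 0.5857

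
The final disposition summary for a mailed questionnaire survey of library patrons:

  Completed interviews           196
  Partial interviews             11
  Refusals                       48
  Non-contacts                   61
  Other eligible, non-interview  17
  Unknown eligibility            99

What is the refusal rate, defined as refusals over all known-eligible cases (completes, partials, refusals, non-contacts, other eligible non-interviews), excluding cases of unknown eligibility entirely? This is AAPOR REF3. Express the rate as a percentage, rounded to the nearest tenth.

14.4%

Numerator: 48
Denom: 196 + 11 + 48 + 61 + 17 = 333
REF3 = 48 / 333 = 0.1441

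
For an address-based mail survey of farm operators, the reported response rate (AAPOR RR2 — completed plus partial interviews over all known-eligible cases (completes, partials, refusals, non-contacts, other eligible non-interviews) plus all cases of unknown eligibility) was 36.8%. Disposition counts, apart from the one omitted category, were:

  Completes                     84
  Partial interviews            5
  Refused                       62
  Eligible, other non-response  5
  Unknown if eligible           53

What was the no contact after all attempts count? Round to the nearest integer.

Top: 84 + 5 = 89
RR2 = 89 / D = 0.368
D = 89 / 0.368 = 241.8
Rest of base = 209
no contact after all attempts = 241.8 − 209 ≈ 33

33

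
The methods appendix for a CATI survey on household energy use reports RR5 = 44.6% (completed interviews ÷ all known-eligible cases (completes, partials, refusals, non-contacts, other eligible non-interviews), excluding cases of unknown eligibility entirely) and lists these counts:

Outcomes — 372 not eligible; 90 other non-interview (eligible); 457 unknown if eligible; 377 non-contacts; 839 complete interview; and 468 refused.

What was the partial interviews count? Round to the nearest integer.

RR5 = 839 / D = 0.446
D = 839 / 0.446 = 1881.2
Rest of base = 1774
partial interviews = 1881.2 − 1774 ≈ 107

107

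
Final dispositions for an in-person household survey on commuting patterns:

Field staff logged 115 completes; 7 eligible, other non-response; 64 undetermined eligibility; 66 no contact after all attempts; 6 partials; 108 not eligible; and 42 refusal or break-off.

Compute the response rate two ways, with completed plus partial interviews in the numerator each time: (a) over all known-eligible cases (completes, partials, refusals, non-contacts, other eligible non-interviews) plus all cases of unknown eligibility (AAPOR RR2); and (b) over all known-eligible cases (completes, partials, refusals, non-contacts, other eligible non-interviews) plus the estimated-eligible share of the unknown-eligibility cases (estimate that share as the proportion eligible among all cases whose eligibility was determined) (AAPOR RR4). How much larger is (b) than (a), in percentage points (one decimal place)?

Top: 115 + 6 = 121
Denominator: 115 + 6 + 42 + 66 + 7 + 64 = 300
RR2 = 121 / 300 = 0.4033
Eligible (known): 115 + 6 + 42 + 66 + 7 = 236
e = 236 / (236 + 108) = 236 / 344 = 0.6860
Estimated eligible among unknowns: 0.6860 × 64 = 43.90
Denominator: 236 + 43.90 = 279.90
RR4 = 121 / 279.90 = 0.4323
Difference = 43.23 − 40.33 = 2.90 percentage points

2.9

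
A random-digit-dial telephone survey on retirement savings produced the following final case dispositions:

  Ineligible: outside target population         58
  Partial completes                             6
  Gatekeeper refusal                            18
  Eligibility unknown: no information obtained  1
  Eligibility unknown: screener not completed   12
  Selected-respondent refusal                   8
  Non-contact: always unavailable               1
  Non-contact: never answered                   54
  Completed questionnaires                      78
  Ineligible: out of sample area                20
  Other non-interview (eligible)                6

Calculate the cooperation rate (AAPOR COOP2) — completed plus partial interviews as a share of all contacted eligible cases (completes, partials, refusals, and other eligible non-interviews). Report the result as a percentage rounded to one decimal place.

72.4%

Refusal or break-off = 18 + 8 = 26
Never reached = 54 + 1 = 55
Unknown eligibility = 12 + 1 = 13
Ineligible = 58 + 20 = 78
Num: 78 + 6 = 84
Denom: 78 + 6 + 26 + 6 = 116
COOP2 = 84 / 116 = 0.7241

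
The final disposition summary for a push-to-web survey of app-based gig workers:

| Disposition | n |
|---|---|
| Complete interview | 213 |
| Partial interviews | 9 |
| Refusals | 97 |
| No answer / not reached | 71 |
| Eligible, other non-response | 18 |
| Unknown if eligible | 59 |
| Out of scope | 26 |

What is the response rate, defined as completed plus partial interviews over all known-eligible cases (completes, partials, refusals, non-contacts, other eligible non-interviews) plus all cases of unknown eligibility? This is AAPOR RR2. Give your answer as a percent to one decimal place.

47.5%

Numerator → 213 + 9 = 222
Denom → 213 + 9 + 97 + 71 + 18 + 59 = 467
RR2 = 222 / 467 = 0.4754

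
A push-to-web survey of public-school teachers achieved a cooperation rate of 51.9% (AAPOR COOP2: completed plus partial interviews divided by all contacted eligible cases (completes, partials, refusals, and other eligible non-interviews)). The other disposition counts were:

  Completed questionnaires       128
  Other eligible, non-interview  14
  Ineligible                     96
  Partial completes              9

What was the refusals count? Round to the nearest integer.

Numerator = 128 + 9 = 137
COOP2 = 137 / D = 0.519
D = 137 / 0.519 = 264.0
Remaining denominator categories sum to 151
refusals = 264.0 − 151 ≈ 113

113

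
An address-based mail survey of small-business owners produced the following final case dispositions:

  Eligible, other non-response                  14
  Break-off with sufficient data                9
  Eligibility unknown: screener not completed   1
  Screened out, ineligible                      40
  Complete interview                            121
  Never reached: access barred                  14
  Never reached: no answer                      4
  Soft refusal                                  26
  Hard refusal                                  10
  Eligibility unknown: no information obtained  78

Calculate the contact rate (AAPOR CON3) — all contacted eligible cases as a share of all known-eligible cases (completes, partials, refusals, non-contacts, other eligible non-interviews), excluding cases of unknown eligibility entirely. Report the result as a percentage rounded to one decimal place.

Refusal or break-off = 10 + 26 = 36
Non-contacts = 4 + 14 = 18
Unknown if eligible = 1 + 78 = 79
Num: 121 + 9 + 36 + 14 = 180
Denom: 121 + 9 + 36 + 18 + 14 = 198
CON3 = 180 / 198 = 0.9091

90.9%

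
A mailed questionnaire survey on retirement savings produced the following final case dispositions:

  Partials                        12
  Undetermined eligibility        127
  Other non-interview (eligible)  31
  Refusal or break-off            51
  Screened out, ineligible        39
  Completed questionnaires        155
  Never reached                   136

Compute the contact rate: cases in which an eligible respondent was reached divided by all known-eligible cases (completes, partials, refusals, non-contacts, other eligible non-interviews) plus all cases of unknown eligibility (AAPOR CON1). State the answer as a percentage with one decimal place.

Numerator → 155 + 12 + 51 + 31 = 249
Base → 155 + 12 + 51 + 136 + 31 + 127 = 512
CON1 = 249 / 512 = 0.4863

48.6%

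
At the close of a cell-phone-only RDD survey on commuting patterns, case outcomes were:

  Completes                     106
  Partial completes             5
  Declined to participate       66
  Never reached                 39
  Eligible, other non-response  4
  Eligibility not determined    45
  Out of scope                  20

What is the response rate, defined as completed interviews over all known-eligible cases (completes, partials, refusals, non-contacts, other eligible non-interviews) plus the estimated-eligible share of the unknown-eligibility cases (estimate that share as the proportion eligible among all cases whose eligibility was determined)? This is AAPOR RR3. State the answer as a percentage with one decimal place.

Numerator → 106
Known eligible → 106 + 5 + 66 + 39 + 4 = 220
e = 220 / (220 + 20) = 220 / 240 = 0.9167
Estimated eligible among unknowns → 0.9167 × 45 = 41.25
Denominator → 220 + 41.25 = 261.25
RR3 = 106 / 261.25 = 0.4057

40.6%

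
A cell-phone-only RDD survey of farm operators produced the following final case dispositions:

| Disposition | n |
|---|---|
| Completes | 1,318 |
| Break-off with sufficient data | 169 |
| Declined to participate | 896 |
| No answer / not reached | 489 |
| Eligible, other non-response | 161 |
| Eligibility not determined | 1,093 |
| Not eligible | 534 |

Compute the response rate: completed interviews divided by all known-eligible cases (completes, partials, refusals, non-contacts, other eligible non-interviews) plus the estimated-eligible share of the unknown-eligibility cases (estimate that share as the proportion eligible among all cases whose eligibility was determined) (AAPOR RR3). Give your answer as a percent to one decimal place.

Num → 1318
Determined eligible → 1318 + 169 + 896 + 489 + 161 = 3033
e = 3033 / (3033 + 534) = 3033 / 3567 = 0.8503
Estimated eligible among unknowns → 0.8503 × 1093 = 929.38
Base → 3033 + 929.38 = 3962.38
RR3 = 1318 / 3962.38 = 0.3326

33.3%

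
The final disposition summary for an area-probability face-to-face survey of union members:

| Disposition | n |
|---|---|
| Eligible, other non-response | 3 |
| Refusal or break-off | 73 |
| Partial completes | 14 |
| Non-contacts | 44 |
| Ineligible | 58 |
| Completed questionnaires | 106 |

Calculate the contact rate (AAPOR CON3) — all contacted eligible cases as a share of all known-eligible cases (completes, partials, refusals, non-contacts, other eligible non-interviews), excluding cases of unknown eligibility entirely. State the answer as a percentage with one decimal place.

Numerator = 106 + 14 + 73 + 3 = 196
Denom = 106 + 14 + 73 + 44 + 3 = 240
CON3 = 196 / 240 = 0.8167

81.7%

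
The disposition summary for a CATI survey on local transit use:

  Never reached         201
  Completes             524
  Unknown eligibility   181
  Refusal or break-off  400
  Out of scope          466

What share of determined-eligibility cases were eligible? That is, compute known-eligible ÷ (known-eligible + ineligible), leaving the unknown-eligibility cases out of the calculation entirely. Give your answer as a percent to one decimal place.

70.7%

Determined eligible = 524 + 400 + 201 = 1125
e = 1125 / (1125 + 466) = 1125 / 1591 = 0.7071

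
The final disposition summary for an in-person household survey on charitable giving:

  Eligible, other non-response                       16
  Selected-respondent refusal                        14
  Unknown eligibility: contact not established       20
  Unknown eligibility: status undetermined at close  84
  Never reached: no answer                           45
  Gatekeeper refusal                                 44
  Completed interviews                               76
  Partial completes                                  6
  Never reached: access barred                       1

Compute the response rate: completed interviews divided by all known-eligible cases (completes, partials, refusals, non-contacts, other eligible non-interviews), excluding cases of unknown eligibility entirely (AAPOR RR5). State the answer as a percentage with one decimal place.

37.6%

Refusals = 44 + 14 = 58
Non-contacts = 45 + 1 = 46
Unknown eligibility = 20 + 84 = 104
Top: 76
Denom: 76 + 6 + 58 + 46 + 16 = 202
RR5 = 76 / 202 = 0.3762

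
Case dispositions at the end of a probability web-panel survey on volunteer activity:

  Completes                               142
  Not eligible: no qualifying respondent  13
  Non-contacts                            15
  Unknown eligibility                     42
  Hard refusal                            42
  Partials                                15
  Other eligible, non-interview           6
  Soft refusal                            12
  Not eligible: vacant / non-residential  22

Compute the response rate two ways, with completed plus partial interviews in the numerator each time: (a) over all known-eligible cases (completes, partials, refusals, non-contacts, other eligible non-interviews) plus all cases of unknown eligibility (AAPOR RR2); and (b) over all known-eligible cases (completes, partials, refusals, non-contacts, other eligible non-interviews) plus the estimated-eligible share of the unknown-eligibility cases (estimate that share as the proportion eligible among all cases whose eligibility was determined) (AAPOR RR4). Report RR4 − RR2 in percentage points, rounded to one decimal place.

Refusal or break-off = 42 + 12 = 54
Screened out, ineligible = 13 + 22 = 35
Numerator = 142 + 15 = 157
Denominator = 142 + 15 + 54 + 15 + 6 + 42 = 274
RR2 = 157 / 274 = 0.5730
Eligible (known) = 142 + 15 + 54 + 15 + 6 = 232
e = 232 / (232 + 35) = 232 / 267 = 0.8689
Estimated eligible among unknowns = 0.8689 × 42 = 36.49
Denominator = 232 + 36.49 = 268.49
RR4 = 157 / 268.49 = 0.5848
Difference = 58.48 − 57.30 = 1.18 percentage points

1.2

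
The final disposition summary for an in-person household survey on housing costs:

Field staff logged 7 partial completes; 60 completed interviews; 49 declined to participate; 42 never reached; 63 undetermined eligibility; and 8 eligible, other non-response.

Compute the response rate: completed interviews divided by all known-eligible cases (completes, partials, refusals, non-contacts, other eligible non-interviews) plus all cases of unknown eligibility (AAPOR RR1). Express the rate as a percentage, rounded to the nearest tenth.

Top → 60
Denom → 60 + 7 + 49 + 42 + 8 + 63 = 229
RR1 = 60 / 229 = 0.2620

26.2%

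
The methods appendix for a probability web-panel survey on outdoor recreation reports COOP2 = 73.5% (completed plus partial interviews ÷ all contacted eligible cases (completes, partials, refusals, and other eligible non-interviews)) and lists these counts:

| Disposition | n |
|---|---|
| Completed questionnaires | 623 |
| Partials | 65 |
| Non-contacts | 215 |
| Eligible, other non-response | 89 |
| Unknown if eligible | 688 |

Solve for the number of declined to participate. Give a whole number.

Top → 623 + 65 = 688
COOP2 = 688 / D = 0.735
D = 688 / 0.735 = 936.1
Rest of base = 777
declined to participate = 936.1 − 777 ≈ 159

159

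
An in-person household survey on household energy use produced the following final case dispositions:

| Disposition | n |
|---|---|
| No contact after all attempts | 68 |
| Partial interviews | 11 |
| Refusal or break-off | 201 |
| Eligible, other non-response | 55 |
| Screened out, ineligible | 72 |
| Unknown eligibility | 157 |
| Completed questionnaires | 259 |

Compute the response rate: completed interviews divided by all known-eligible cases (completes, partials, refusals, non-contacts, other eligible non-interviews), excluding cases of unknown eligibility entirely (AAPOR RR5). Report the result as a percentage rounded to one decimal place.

Top = 259
Denom = 259 + 11 + 201 + 68 + 55 = 594
RR5 = 259 / 594 = 0.4360

43.6%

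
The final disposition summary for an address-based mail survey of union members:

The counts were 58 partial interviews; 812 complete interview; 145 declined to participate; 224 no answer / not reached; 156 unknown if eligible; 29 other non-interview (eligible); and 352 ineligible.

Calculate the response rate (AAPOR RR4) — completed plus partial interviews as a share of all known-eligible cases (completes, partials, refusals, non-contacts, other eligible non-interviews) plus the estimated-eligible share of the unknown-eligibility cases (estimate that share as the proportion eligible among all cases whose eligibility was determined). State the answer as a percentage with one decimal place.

62.6%

Num → 812 + 58 = 870
Known eligible → 812 + 58 + 145 + 224 + 29 = 1268
e = 1268 / (1268 + 352) = 1268 / 1620 = 0.7827
Eligible share of unknowns → 0.7827 × 156 = 122.10
Base → 1268 + 122.10 = 1390.10
RR4 = 870 / 1390.10 = 0.6259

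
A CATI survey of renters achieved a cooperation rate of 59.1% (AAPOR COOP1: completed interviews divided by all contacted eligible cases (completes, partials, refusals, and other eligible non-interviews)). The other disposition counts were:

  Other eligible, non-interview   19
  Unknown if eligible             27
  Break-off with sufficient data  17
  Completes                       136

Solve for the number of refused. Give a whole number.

58

COOP1 = 136 / D = 0.591
D = 136 / 0.591 = 230.1
Other denominator terms total 172
refused = 230.1 − 172 ≈ 58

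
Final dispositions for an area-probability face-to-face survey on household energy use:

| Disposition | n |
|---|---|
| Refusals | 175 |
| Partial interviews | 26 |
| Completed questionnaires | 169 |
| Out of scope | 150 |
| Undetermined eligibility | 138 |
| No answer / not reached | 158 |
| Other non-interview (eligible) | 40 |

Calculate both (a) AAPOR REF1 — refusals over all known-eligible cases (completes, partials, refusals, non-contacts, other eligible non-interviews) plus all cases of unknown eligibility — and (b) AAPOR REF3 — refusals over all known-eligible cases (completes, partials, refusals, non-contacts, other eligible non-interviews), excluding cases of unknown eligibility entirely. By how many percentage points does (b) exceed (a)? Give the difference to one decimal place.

Num → 175
Denominator → 169 + 26 + 175 + 158 + 40 + 138 = 706
REF1 = 175 / 706 = 0.2479
Denominator → 169 + 26 + 175 + 158 + 40 = 568
REF3 = 175 / 568 = 0.3081
Difference = 30.81 − 24.79 = 6.02 percentage points

6.0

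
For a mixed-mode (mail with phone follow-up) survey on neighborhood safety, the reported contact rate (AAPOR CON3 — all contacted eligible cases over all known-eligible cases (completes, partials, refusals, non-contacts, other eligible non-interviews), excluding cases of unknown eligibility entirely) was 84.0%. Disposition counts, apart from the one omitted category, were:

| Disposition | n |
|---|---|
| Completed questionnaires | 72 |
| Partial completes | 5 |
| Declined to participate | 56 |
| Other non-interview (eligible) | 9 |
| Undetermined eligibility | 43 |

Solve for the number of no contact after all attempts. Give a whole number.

27

Top = 72 + 5 + 56 + 9 = 142
CON3 = 142 / D = 0.840
D = 142 / 0.840 = 169.0
Rest of base = 142
no contact after all attempts = 169.0 − 142 ≈ 27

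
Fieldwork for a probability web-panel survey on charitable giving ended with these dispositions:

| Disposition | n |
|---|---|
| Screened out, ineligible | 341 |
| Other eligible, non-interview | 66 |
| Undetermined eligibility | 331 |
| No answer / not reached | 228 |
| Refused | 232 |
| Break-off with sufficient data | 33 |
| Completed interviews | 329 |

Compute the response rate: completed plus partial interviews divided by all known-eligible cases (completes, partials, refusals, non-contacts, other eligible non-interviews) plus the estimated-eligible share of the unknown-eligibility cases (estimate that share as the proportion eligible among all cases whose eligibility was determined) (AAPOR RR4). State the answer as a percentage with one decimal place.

Num: 329 + 33 = 362
Eligible (known): 329 + 33 + 232 + 228 + 66 = 888
e = 888 / (888 + 341) = 888 / 1229 = 0.7225
Estimated eligible among unknowns: 0.7225 × 331 = 239.15
Base: 888 + 239.15 = 1127.15
RR4 = 362 / 1127.15 = 0.3212

32.1%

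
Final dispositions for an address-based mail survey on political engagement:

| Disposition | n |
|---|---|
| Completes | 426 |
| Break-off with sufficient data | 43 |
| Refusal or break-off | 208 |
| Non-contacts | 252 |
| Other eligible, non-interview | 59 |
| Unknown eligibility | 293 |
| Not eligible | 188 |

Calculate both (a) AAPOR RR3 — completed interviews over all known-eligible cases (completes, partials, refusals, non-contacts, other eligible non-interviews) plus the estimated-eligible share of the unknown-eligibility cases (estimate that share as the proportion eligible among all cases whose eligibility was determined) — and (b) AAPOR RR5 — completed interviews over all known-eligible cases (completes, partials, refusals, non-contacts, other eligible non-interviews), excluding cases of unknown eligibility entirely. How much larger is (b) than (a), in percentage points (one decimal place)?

Numerator: 426
Determined eligible: 426 + 43 + 208 + 252 + 59 = 988
e = 988 / (988 + 188) = 988 / 1176 = 0.8401
Estimated eligible among unknowns: 0.8401 × 293 = 246.15
Denom: 988 + 246.15 = 1234.15
RR3 = 426 / 1234.15 = 0.3452
Denom: 426 + 43 + 208 + 252 + 59 = 988
RR5 = 426 / 988 = 0.4312
Difference = 43.12 − 34.52 = 8.60 percentage points

8.6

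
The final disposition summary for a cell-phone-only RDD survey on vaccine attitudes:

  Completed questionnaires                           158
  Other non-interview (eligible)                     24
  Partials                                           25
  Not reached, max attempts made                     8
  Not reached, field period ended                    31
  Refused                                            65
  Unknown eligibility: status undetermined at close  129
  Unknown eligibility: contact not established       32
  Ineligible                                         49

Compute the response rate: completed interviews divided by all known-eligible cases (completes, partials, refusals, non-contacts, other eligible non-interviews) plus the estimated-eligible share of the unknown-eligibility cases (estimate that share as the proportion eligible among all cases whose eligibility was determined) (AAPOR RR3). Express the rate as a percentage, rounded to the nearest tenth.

35.1%

Non-contacts = 31 + 8 = 39
Unknown eligibility = 32 + 129 = 161
Num: 158
Eligible (known): 158 + 25 + 65 + 39 + 24 = 311
e = 311 / (311 + 49) = 311 / 360 = 0.8639
Estimated eligible among unknowns: 0.8639 × 161 = 139.09
Base: 311 + 139.09 = 450.09
RR3 = 158 / 450.09 = 0.3510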